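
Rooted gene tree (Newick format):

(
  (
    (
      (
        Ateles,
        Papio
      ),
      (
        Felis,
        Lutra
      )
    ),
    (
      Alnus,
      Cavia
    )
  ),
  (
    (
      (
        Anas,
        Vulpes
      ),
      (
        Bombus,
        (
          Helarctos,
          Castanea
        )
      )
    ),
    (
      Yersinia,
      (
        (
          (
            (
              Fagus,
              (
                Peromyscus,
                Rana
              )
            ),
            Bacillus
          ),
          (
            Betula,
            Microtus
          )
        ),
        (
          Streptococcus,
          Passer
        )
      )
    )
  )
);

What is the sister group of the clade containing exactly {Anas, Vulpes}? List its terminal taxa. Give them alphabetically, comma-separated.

The clade containing exactly {Anas, Vulpes} attaches to the tree at the node subtending ((Anas,Vulpes),(Bombus,(Helarctos,Castanea))).
The other lineage descending from that same node — the sister group — is (Bombus,(Helarctos,Castanea)); its 3 tips in alphabetical order are the answer.

Bombus, Castanea, Helarctos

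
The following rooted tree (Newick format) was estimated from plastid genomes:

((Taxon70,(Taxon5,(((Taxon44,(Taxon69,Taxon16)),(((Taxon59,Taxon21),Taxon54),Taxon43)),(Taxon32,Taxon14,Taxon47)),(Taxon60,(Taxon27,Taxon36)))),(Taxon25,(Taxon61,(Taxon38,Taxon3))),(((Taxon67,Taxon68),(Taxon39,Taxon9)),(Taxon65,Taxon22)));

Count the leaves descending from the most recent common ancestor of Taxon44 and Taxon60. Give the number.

The MRCA of Taxon44 and Taxon60 is the node subtending (Taxon5,(((Taxon44,(Taxon69,Taxon16)),(((Taxon59,Taxon21),Taxon54),Taxon43)),(Taxon32,Taxon14,Taxon47)),(Taxon60,(Taxon27,Taxon36))).
That clade contains 14 terminal taxa: Taxon14, Taxon16, Taxon21, Taxon27, Taxon32, Taxon36, Taxon43, Taxon44, Taxon47, Taxon5, Taxon54, Taxon59, Taxon60, Taxon69.

14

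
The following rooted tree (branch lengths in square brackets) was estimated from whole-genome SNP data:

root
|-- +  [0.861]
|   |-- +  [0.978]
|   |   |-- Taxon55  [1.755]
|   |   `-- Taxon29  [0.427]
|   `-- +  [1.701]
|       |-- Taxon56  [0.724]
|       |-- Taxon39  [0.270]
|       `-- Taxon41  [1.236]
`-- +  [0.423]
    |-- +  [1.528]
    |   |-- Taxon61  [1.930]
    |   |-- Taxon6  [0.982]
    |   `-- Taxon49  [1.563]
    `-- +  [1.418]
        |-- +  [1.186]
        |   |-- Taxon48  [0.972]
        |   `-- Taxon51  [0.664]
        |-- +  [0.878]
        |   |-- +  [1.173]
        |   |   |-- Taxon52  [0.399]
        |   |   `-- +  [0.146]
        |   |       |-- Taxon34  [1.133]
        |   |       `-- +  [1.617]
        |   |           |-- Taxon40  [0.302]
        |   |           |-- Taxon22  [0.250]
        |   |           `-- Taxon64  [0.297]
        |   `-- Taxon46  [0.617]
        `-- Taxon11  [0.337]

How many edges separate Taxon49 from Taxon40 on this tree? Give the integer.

The MRCA of Taxon49 and Taxon40 is the node subtending ((Taxon61,Taxon6,Taxon49),((Taxon48,Taxon51),((Taxon52,(Taxon34,(Taxon40,Taxon22,Taxon64))),Taxon46),Taxon11)).
From Taxon49 up to that node: 2 branches. From Taxon40 up to the same node: 6 branches. Total: 2 + 6 = 8.

8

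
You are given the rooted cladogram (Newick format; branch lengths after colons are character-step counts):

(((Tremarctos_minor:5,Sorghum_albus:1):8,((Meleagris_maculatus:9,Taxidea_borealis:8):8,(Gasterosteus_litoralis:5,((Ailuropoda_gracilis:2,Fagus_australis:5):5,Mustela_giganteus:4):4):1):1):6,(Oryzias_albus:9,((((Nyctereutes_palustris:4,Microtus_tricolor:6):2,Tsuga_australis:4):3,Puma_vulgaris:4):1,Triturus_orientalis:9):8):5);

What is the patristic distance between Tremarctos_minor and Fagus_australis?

The path runs Tremarctos_minor → … → MRCA → … → Fagus_australis; the MRCA is the node subtending ((Tremarctos_minor,Sorghum_albus),((Meleagris_maculatus,Taxidea_borealis),(Gasterosteus_litoralis,((Ailuropoda_gracilis,Fagus_australis),Mustela_giganteus)))).
Branch lengths along that path: 5 + 8 + 1 + 1 + 4 + 5 + 5 = 29.

29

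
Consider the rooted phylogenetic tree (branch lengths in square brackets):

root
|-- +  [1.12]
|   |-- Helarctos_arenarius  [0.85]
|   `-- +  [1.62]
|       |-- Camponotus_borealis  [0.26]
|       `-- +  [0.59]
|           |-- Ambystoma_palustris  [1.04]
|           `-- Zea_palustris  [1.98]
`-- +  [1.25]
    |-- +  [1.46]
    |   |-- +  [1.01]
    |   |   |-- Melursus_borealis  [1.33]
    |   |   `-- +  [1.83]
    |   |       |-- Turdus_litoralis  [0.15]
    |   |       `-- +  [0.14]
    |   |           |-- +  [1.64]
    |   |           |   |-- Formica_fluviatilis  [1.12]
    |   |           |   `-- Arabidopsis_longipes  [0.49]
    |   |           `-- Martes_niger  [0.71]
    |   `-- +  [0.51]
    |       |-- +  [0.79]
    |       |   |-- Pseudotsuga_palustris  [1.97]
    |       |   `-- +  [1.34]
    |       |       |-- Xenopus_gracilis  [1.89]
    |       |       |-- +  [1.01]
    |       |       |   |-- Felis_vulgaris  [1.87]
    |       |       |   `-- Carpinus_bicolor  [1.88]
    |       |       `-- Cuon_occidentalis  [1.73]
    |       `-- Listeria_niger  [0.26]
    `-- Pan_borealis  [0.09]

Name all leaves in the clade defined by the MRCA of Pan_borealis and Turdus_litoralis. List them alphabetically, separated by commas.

Arabidopsis_longipes, Carpinus_bicolor, Cuon_occidentalis, Felis_vulgaris, Formica_fluviatilis, Listeria_niger, Martes_niger, Melursus_borealis, Pan_borealis, Pseudotsuga_palustris, Turdus_litoralis, Xenopus_gracilis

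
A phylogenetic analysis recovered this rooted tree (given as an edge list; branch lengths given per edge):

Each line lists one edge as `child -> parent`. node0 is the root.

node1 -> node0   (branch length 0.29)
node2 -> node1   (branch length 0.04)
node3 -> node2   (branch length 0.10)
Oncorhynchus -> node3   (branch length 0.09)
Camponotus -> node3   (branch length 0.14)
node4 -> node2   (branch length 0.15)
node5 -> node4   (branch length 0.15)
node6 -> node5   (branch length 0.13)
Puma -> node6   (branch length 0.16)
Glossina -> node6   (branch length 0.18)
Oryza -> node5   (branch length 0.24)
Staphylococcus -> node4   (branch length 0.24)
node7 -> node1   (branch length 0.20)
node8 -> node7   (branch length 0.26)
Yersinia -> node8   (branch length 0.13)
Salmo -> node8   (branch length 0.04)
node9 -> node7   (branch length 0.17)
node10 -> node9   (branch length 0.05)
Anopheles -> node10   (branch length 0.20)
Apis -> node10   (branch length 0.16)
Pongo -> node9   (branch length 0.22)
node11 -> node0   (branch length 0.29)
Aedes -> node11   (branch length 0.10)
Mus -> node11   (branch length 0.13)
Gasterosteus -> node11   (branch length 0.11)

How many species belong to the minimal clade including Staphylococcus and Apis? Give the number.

11

The MRCA of Staphylococcus and Apis is the node subtending (((Oncorhynchus,Camponotus),(((Puma,Glossina),Oryza),Staphylococcus)),((Yersinia,Salmo),((Anopheles,Apis),Pongo))).
That clade contains 11 terminal taxa: Anopheles, Apis, Camponotus, Glossina, Oncorhynchus, Oryza, Pongo, Puma, Salmo, Staphylococcus, Yersinia.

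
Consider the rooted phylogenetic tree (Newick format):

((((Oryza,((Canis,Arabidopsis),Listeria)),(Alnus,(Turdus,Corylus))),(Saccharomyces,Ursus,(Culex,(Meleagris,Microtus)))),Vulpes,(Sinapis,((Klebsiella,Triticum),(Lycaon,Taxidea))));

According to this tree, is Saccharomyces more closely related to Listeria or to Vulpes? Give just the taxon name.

The MRCA of Saccharomyces and Listeria subtends (((Oryza,((Canis,Arabidopsis),Listeria)),(Alnus,(Turdus,Corylus))),(Saccharomyces,Ursus,(Culex,(Meleagris,Microtus)))) (12 taxa).
The MRCA of Saccharomyces and Vulpes is the root, subtending the entire tree (18 taxa).
The first is nested inside the second, so Saccharomyces shares a more recent common ancestor with Listeria.

Listeria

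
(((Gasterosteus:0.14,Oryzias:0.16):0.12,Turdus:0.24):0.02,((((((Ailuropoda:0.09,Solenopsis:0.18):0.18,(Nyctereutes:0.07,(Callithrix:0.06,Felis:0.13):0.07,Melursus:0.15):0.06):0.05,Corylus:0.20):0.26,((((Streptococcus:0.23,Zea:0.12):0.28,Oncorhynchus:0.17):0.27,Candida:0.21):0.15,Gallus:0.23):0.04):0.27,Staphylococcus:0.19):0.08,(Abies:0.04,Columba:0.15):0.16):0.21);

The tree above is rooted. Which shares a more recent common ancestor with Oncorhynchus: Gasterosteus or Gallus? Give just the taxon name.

Gallus

The MRCA of Oncorhynchus and Gallus subtends ((((Streptococcus,Zea),Oncorhynchus),Candida),Gallus) (5 taxa).
The MRCA of Oncorhynchus and Gasterosteus is the root, subtending the entire tree (18 taxa).
The first is nested inside the second, so Oncorhynchus shares a more recent common ancestor with Gallus.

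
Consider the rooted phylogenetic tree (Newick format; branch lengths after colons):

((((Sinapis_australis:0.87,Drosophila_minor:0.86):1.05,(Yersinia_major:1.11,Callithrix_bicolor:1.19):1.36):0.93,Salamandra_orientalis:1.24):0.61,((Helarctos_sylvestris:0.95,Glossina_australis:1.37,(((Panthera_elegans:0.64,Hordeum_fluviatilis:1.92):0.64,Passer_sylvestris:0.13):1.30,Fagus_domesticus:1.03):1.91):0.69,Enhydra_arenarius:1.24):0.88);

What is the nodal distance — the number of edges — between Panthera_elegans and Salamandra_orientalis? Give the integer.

8

The MRCA of Panthera_elegans and Salamandra_orientalis is the root of the tree.
From Panthera_elegans up to that node: 6 branches. From Salamandra_orientalis up to the same node: 2 branches. Total: 6 + 2 = 8.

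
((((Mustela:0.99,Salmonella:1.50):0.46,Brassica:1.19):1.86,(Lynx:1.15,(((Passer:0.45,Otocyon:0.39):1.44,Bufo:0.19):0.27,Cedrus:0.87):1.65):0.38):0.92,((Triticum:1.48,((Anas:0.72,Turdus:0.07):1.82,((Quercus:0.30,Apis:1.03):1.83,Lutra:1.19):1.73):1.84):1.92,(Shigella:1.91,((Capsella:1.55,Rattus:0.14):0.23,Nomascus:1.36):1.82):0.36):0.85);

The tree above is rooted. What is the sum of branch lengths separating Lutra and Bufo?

10.94

The path runs Lutra → … → MRCA → … → Bufo; the MRCA is the root of the tree.
Branch lengths along that path: 1.19 + 1.73 + 1.84 + 1.92 + 0.85 + 0.92 + 0.38 + 1.65 + 0.27 + 0.19 = 10.94.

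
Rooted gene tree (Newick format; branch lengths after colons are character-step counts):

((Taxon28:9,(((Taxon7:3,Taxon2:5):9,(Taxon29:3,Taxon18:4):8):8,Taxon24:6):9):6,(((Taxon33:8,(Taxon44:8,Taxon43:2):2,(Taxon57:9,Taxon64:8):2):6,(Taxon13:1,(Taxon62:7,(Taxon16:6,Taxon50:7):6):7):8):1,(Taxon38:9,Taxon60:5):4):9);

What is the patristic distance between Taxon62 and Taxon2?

69

The path runs Taxon62 → … → MRCA → … → Taxon2; the MRCA is the root of the tree.
Branch lengths along that path: 7 + 7 + 8 + 1 + 9 + 6 + 9 + 8 + 9 + 5 = 69.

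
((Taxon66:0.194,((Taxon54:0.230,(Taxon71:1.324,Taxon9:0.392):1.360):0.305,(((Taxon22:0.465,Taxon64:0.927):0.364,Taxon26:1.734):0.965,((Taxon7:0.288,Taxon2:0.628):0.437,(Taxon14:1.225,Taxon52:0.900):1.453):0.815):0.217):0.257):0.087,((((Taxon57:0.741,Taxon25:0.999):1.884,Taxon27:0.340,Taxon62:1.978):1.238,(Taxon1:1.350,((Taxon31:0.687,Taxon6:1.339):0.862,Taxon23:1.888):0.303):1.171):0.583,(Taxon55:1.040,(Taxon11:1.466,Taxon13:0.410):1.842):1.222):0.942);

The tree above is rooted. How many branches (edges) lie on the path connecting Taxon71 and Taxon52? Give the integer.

The MRCA of Taxon71 and Taxon52 is the node subtending ((Taxon54,(Taxon71,Taxon9)),(((Taxon22,Taxon64),Taxon26),((Taxon7,Taxon2),(Taxon14,Taxon52)))).
From Taxon71 up to that node: 3 branches. From Taxon52 up to the same node: 4 branches. Total: 3 + 4 = 7.

7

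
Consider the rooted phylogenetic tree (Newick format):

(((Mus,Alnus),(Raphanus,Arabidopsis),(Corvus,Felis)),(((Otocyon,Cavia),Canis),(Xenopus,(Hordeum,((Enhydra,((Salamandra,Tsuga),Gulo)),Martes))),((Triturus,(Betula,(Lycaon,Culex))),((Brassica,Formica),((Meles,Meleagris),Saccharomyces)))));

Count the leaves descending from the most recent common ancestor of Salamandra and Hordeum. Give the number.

The MRCA of Salamandra and Hordeum is the node subtending (Hordeum,((Enhydra,((Salamandra,Tsuga),Gulo)),Martes)).
That clade contains 6 terminal taxa: Enhydra, Gulo, Hordeum, Martes, Salamandra, Tsuga.

6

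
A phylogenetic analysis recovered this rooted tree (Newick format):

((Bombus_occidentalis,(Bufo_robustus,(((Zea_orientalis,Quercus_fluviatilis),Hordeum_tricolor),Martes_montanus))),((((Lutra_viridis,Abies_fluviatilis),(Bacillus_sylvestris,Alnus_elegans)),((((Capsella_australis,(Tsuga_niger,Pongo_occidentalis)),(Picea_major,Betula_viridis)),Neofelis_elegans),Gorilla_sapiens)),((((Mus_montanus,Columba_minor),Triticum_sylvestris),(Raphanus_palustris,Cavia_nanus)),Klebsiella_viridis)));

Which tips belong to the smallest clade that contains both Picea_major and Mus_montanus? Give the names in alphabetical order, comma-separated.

Abies_fluviatilis, Alnus_elegans, Bacillus_sylvestris, Betula_viridis, Capsella_australis, Cavia_nanus, Columba_minor, Gorilla_sapiens, Klebsiella_viridis, Lutra_viridis, Mus_montanus, Neofelis_elegans, Picea_major, Pongo_occidentalis, Raphanus_palustris, Triticum_sylvestris, Tsuga_niger

Tracing Picea_major: it sits inside (Picea_major,Betula_viridis).
Tracing Mus_montanus: it sits inside (Mus_montanus,Columba_minor).
The smallest clade enclosing both is ((((Lutra_viridis,Abies_fluviatilis),(Bacillus_sylvestris,Alnus_elegans)),((((Capsella_australis,(Tsuga_niger,Pongo_occidentalis)),(Picea_major,Betula_viridis)),Neofelis_elegans),Gorilla_sapiens)),((((Mus_montanus,Columba_minor),Triticum_sylvestris),(Raphanus_palustris,Cavia_nanus)),Klebsiella_viridis)); the answer is its 17 terminal taxa in alphabetical order.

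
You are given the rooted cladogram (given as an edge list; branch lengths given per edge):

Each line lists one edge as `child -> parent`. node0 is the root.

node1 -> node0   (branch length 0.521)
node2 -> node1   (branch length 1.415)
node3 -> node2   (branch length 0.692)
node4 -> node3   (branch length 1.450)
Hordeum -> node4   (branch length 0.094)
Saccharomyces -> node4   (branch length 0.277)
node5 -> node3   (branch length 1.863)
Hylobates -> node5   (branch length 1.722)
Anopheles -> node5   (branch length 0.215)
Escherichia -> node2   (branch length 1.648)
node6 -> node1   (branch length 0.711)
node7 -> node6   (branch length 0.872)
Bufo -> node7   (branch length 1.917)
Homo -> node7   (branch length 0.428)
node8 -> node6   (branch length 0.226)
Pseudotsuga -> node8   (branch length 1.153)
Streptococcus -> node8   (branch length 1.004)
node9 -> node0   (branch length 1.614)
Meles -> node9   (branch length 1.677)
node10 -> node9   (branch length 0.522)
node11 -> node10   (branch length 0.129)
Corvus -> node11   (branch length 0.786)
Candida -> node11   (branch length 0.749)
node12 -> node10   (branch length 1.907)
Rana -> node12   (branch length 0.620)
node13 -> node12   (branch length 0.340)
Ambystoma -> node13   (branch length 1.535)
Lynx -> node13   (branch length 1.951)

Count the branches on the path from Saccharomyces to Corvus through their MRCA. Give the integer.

The MRCA of Saccharomyces and Corvus is the root of the tree.
From Saccharomyces up to that node: 5 branches. From Corvus up to the same node: 4 branches. Total: 5 + 4 = 9.

9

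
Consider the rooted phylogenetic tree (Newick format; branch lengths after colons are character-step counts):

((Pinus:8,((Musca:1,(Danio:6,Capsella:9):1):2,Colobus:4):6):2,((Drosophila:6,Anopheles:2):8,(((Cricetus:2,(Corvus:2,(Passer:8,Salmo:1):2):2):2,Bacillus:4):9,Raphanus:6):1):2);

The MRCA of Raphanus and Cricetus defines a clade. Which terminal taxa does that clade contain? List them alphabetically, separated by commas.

Tracing Raphanus: it sits inside (((Cricetus,(Corvus,(Passer,Salmo))),Bacillus),Raphanus).
Tracing Cricetus: it sits inside (Cricetus,(Corvus,(Passer,Salmo))).
The smallest clade enclosing both is (((Cricetus,(Corvus,(Passer,Salmo))),Bacillus),Raphanus); the answer is its 6 terminal taxa in alphabetical order.

Bacillus, Corvus, Cricetus, Passer, Raphanus, Salmo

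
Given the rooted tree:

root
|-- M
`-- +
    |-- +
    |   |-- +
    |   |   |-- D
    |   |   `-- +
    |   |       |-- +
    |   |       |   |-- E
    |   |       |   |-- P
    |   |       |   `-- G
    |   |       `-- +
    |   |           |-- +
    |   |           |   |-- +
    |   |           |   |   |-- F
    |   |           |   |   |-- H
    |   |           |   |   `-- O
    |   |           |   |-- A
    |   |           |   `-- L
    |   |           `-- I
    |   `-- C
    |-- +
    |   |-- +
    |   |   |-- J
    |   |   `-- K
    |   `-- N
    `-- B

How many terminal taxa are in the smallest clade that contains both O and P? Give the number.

The MRCA of O and P is the node subtending ((E,P,G),(((F,H,O),A,L),I)).
That clade contains 9 terminal taxa: A, E, F, G, H, I, L, O, P.

9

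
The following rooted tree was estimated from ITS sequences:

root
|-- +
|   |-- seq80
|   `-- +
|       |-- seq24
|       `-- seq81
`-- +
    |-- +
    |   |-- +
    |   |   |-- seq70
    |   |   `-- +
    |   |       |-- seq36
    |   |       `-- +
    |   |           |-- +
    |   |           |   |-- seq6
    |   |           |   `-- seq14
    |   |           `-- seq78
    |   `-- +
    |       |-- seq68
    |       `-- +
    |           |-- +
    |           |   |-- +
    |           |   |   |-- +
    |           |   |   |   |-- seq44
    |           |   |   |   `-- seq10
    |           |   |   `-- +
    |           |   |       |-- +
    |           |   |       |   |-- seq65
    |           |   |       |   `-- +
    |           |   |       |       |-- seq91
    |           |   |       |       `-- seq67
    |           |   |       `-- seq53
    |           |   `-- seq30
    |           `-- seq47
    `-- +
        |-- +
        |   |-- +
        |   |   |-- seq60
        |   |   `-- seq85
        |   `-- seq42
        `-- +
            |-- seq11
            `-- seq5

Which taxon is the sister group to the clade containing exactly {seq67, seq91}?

seq65

The clade containing exactly {seq67, seq91} attaches to the tree at the node subtending (seq65,(seq91,seq67)).
The other lineage descending from that same node — the sister group — is the single tip seq65.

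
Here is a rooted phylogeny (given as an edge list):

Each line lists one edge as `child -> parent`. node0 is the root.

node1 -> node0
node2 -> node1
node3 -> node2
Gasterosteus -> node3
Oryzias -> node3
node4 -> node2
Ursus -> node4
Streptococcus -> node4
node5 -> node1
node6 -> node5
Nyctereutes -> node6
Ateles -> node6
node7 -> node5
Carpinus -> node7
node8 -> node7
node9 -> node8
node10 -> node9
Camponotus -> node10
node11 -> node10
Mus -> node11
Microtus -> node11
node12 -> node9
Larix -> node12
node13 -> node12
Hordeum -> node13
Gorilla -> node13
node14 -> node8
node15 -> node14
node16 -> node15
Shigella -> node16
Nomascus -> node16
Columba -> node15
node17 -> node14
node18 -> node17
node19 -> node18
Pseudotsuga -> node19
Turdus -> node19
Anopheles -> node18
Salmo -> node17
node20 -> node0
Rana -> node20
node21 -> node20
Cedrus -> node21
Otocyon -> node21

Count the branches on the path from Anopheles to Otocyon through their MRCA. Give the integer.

11

The MRCA of Anopheles and Otocyon is the root of the tree.
From Anopheles up to that node: 8 branches. From Otocyon up to the same node: 3 branches. Total: 8 + 3 = 11.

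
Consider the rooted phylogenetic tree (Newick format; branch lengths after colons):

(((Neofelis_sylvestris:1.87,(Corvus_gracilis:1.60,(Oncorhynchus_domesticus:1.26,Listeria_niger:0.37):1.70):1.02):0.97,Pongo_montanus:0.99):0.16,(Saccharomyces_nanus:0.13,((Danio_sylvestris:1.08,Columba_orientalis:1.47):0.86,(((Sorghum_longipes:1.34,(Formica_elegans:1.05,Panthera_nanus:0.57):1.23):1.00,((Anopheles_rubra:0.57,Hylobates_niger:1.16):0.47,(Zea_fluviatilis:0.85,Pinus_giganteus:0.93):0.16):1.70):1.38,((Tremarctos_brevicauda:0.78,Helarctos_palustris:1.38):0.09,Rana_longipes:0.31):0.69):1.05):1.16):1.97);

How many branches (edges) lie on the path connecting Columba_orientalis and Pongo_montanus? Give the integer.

6

The MRCA of Columba_orientalis and Pongo_montanus is the root of the tree.
From Columba_orientalis up to that node: 4 branches. From Pongo_montanus up to the same node: 2 branches. Total: 4 + 2 = 6.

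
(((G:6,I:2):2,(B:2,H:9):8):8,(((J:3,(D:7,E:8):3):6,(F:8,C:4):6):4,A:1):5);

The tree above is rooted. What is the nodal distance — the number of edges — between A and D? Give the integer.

The MRCA of A and D is the node subtending (((J,(D,E)),(F,C)),A).
From A up to that node: 1 branch. From D up to the same node: 4 branches. Total: 1 + 4 = 5.

5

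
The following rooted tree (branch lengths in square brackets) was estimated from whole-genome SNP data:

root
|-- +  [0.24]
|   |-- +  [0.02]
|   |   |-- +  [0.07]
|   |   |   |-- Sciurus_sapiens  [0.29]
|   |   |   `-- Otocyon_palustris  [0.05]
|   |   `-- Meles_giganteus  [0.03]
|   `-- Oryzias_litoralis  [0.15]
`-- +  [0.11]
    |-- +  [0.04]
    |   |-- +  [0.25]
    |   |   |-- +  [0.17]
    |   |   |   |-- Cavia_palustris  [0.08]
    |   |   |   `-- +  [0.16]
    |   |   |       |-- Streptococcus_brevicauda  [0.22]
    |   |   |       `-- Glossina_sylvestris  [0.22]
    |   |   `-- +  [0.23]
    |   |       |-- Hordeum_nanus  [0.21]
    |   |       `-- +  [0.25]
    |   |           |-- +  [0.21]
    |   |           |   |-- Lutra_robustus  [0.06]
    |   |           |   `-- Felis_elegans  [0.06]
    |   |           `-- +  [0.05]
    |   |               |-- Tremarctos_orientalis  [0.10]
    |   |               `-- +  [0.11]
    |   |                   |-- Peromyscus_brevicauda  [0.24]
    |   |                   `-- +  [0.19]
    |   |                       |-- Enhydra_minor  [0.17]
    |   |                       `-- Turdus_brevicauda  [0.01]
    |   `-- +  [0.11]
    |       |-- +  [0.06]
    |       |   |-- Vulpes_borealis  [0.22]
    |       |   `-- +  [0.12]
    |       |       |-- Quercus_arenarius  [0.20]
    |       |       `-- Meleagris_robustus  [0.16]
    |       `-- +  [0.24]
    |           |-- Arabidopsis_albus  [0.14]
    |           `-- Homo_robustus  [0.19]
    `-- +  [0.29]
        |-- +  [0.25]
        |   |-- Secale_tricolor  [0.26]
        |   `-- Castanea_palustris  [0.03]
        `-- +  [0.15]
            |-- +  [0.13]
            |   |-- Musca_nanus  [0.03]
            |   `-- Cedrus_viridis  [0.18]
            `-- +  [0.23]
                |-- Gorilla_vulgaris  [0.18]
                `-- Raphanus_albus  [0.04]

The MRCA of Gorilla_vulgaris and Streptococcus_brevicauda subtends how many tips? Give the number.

21

The MRCA of Gorilla_vulgaris and Streptococcus_brevicauda is the node subtending ((((Cavia_palustris,(Streptococcus_brevicauda,Glossina_sylvestris)),(Hordeum_nanus,((Lutra_robustus,Felis_elegans),(Tremarctos_orientalis,(Peromyscus_brevicauda,(Enhydra_minor,Turdus_brevicauda)))))),((Vulpes_borealis,(Quercus_arenarius,Meleagris_robustus)),(Arabidopsis_albus,Homo_robustus))),((Secale_tricolor,Castanea_palustris),((Musca_nanus,Cedrus_viridis),(Gorilla_vulgaris,Raphanus_albus)))).
That clade contains 21 terminal taxa: Arabidopsis_albus, Castanea_palustris, Cavia_palustris, Cedrus_viridis, Enhydra_minor, Felis_elegans, Glossina_sylvestris, Gorilla_vulgaris, Homo_robustus, Hordeum_nanus, Lutra_robustus, Meleagris_robustus, Musca_nanus, Peromyscus_brevicauda, Quercus_arenarius, Raphanus_albus, Secale_tricolor, Streptococcus_brevicauda, Tremarctos_orientalis, Turdus_brevicauda, Vulpes_borealis.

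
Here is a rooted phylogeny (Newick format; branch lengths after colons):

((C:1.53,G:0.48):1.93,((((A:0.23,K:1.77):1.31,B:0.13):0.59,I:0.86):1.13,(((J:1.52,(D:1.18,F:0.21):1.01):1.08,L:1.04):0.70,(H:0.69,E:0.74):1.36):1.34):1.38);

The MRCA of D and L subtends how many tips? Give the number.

The MRCA of D and L is the node subtending ((J,(D,F)),L).
That clade contains 4 terminal taxa: D, F, J, L.

4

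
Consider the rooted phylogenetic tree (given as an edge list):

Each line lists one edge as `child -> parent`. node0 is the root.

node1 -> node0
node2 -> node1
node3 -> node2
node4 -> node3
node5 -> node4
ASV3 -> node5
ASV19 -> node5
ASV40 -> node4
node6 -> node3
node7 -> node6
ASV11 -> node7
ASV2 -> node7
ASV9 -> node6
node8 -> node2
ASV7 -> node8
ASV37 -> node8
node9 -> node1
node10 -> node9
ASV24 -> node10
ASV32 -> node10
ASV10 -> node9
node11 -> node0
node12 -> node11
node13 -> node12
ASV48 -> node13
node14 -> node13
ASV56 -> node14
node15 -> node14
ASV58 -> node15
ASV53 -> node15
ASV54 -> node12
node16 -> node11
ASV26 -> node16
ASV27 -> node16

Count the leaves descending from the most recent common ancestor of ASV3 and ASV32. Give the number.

The MRCA of ASV3 and ASV32 is the node subtending (((((ASV3,ASV19),ASV40),((ASV11,ASV2),ASV9)),(ASV7,ASV37)),((ASV24,ASV32),ASV10)).
That clade contains 11 terminal taxa: ASV10, ASV11, ASV19, ASV2, ASV24, ASV3, ASV32, ASV37, ASV40, ASV7, ASV9.

11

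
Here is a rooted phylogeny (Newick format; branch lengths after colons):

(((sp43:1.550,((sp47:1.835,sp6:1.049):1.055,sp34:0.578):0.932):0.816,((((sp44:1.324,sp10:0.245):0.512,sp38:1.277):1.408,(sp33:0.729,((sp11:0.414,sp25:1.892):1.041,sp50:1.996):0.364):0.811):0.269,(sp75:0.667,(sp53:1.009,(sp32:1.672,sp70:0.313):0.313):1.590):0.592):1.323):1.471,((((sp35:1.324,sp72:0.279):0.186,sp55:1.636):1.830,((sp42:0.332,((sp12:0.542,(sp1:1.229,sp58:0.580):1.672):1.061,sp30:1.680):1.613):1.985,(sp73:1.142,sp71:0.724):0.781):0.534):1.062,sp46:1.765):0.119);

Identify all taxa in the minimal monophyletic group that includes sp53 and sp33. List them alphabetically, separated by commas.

sp10, sp11, sp25, sp32, sp33, sp38, sp44, sp50, sp53, sp70, sp75

Tracing sp53: it sits inside (sp53,(sp32,sp70)).
Tracing sp33: it sits inside (sp33,((sp11,sp25),sp50)).
The smallest clade enclosing both is ((((sp44,sp10),sp38),(sp33,((sp11,sp25),sp50))),(sp75,(sp53,(sp32,sp70)))); the answer is its 11 terminal taxa in alphabetical order.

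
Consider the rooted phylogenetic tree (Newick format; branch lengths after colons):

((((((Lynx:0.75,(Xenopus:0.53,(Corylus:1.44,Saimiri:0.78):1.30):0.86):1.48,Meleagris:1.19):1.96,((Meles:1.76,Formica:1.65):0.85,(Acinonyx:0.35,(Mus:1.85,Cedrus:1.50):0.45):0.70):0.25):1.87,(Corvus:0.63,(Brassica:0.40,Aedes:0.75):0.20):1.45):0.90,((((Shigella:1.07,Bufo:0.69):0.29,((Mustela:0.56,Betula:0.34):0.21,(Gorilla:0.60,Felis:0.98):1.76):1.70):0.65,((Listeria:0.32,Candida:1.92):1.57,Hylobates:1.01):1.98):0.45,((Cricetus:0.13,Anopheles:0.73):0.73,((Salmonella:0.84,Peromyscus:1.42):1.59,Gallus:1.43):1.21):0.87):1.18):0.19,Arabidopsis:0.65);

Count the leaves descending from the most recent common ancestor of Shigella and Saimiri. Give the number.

The MRCA of Shigella and Saimiri is the node subtending (((((Lynx,(Xenopus,(Corylus,Saimiri))),Meleagris),((Meles,Formica),(Acinonyx,(Mus,Cedrus)))),(Corvus,(Brassica,Aedes))),((((Shigella,Bufo),((Mustela,Betula),(Gorilla,Felis))),((Listeria,Candida),Hylobates)),((Cricetus,Anopheles),((Salmonella,Peromyscus),Gallus)))).
That clade contains 27 terminal taxa: Acinonyx, Aedes, Anopheles, Betula, Brassica, Bufo, Candida, Cedrus, Corvus, Corylus, Cricetus, Felis, Formica, Gallus, Gorilla, Hylobates, Listeria, Lynx, Meleagris, Meles, Mus, Mustela, Peromyscus, Saimiri, Salmonella, Shigella, Xenopus.

27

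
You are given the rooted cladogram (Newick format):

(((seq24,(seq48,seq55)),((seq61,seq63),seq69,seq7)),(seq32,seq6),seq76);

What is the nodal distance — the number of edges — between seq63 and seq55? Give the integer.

The MRCA of seq63 and seq55 is the node subtending ((seq24,(seq48,seq55)),((seq61,seq63),seq69,seq7)).
From seq63 up to that node: 3 branches. From seq55 up to the same node: 3 branches. Total: 3 + 3 = 6.

6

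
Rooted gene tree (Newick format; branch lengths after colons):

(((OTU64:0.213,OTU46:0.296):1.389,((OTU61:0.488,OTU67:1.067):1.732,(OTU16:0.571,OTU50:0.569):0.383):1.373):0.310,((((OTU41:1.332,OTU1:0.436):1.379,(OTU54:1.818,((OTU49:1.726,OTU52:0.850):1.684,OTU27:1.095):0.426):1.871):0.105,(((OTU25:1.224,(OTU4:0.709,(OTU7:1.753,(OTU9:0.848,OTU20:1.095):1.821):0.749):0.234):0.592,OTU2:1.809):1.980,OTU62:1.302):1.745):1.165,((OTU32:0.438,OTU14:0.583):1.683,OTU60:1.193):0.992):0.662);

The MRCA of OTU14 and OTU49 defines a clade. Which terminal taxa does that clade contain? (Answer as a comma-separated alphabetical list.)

OTU1, OTU14, OTU2, OTU20, OTU25, OTU27, OTU32, OTU4, OTU41, OTU49, OTU52, OTU54, OTU60, OTU62, OTU7, OTU9

Tracing OTU14: it sits inside (OTU32,OTU14).
Tracing OTU49: it sits inside (OTU49,OTU52).
The smallest clade enclosing both is ((((OTU41,OTU1),(OTU54,((OTU49,OTU52),OTU27))),(((OTU25,(OTU4,(OTU7,(OTU9,OTU20)))),OTU2),OTU62)),((OTU32,OTU14),OTU60)); the answer is its 16 terminal taxa in alphabetical order.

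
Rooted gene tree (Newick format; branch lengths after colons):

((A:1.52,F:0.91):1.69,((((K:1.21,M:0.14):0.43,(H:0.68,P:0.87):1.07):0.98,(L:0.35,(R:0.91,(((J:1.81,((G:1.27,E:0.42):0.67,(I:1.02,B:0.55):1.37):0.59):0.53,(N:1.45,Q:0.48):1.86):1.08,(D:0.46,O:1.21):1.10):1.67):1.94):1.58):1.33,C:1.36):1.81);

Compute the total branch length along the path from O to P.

The path runs O → … → MRCA → … → P; the MRCA is the node subtending (((K,M),(H,P)),(L,(R,(((J,((G,E),(I,B))),(N,Q)),(D,O))))).
Branch lengths along that path: 1.21 + 1.10 + 1.67 + 1.94 + 1.58 + 0.98 + 1.07 + 0.87 = 10.42.

10.42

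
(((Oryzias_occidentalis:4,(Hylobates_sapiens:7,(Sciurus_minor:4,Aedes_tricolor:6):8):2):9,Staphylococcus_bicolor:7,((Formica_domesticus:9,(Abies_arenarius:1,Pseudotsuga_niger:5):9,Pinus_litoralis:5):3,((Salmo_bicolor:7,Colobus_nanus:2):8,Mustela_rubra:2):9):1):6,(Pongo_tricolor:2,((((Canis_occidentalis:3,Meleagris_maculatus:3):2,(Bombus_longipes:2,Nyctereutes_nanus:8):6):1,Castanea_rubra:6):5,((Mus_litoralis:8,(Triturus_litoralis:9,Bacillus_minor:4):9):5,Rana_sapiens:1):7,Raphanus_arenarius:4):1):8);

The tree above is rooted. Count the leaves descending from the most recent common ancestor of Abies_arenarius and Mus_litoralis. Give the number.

The MRCA of Abies_arenarius and Mus_litoralis is the root, so the clade is the entire tree.
That clade contains 23 terminal taxa: Abies_arenarius, Aedes_tricolor, Bacillus_minor, Bombus_longipes, Canis_occidentalis, Castanea_rubra, Colobus_nanus, Formica_domesticus, Hylobates_sapiens, Meleagris_maculatus, Mus_litoralis, Mustela_rubra, Nyctereutes_nanus, Oryzias_occidentalis, Pinus_litoralis, Pongo_tricolor, Pseudotsuga_niger, Rana_sapiens, Raphanus_arenarius, Salmo_bicolor, Sciurus_minor, Staphylococcus_bicolor, Triturus_litoralis.

23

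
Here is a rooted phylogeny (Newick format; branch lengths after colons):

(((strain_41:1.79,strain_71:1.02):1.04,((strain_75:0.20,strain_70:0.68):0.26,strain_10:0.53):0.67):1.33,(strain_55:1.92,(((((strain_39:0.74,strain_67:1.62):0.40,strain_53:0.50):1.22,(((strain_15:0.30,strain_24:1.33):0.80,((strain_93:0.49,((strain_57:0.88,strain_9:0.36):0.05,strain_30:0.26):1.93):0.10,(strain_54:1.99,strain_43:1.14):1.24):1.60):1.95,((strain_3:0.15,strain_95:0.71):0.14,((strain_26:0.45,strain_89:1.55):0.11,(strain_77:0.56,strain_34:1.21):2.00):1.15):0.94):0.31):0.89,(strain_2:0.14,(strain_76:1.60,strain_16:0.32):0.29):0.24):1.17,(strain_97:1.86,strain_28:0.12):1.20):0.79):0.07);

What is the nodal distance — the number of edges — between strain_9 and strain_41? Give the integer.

The MRCA of strain_9 and strain_41 is the root of the tree.
From strain_9 up to that node: 11 branches. From strain_41 up to the same node: 3 branches. Total: 11 + 3 = 14.

14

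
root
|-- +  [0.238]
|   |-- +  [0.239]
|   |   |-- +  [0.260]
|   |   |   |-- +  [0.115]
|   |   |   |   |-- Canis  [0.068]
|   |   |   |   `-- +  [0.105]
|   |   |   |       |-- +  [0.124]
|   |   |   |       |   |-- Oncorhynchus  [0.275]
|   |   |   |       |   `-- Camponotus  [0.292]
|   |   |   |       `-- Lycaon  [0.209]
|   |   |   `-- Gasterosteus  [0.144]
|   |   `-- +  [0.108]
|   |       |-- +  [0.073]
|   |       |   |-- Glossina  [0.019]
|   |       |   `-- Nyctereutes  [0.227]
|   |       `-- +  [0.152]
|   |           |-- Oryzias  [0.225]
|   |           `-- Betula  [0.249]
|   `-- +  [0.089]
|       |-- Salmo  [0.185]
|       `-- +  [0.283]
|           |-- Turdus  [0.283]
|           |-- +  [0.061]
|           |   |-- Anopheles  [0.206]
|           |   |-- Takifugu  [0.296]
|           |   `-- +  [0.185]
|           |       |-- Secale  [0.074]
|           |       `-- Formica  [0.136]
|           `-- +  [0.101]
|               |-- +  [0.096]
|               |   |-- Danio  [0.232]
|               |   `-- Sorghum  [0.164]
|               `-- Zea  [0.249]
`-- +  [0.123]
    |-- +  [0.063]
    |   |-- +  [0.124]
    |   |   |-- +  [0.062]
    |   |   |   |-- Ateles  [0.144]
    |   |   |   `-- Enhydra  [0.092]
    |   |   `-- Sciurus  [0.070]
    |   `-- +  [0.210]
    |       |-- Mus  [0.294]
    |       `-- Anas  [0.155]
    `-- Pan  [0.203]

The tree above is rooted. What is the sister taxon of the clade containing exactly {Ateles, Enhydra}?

The clade containing exactly {Ateles, Enhydra} attaches to the tree at the node subtending ((Ateles,Enhydra),Sciurus).
The other lineage descending from that same node — the sister group — is the single tip Sciurus.

Sciurus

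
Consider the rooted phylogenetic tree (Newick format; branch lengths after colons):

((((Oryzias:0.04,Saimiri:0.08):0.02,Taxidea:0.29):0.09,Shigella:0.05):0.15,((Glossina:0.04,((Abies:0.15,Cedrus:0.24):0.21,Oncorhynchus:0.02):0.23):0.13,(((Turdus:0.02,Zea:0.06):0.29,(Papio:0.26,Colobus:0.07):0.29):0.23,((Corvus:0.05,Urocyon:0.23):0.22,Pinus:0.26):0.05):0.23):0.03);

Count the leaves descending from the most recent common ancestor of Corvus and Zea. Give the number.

7

The MRCA of Corvus and Zea is the node subtending (((Turdus,Zea),(Papio,Colobus)),((Corvus,Urocyon),Pinus)).
That clade contains 7 terminal taxa: Colobus, Corvus, Papio, Pinus, Turdus, Urocyon, Zea.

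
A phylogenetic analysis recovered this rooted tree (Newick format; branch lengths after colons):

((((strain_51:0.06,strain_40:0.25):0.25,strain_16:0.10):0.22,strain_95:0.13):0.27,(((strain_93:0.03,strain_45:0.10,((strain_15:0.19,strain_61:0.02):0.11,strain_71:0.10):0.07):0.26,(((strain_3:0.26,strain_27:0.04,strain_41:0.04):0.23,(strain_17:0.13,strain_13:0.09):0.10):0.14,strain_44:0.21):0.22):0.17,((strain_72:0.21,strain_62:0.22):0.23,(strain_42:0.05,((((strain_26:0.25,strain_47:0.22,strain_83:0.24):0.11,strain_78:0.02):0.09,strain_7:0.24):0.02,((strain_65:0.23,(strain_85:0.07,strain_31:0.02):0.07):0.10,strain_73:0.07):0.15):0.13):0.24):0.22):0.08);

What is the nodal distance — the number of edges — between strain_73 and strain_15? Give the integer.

The MRCA of strain_73 and strain_15 is the node subtending (((strain_93,strain_45,((strain_15,strain_61),strain_71)),(((strain_3,strain_27,strain_41),(strain_17,strain_13)),strain_44)),((strain_72,strain_62),(strain_42,((((strain_26,strain_47,strain_83),strain_78),strain_7),((strain_65,(strain_85,strain_31)),strain_73))))).
From strain_73 up to that node: 5 branches. From strain_15 up to the same node: 5 branches. Total: 5 + 5 = 10.

10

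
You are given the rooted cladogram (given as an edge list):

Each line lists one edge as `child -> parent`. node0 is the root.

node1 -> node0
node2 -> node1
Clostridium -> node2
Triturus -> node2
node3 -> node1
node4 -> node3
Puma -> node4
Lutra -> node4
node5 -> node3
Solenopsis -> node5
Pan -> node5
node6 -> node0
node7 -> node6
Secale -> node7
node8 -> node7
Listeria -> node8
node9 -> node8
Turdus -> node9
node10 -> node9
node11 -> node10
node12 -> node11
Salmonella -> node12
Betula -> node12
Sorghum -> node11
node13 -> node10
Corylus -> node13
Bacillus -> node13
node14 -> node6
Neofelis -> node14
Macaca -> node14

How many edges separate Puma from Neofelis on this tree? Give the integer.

The MRCA of Puma and Neofelis is the root of the tree.
From Puma up to that node: 4 branches. From Neofelis up to the same node: 3 branches. Total: 4 + 3 = 7.

7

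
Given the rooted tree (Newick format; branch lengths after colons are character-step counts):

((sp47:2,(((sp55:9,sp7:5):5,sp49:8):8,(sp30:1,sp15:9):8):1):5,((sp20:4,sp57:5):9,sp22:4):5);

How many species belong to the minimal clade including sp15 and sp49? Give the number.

The MRCA of sp15 and sp49 is the node subtending (((sp55,sp7),sp49),(sp30,sp15)).
That clade contains 5 terminal taxa: sp15, sp30, sp49, sp55, sp7.

5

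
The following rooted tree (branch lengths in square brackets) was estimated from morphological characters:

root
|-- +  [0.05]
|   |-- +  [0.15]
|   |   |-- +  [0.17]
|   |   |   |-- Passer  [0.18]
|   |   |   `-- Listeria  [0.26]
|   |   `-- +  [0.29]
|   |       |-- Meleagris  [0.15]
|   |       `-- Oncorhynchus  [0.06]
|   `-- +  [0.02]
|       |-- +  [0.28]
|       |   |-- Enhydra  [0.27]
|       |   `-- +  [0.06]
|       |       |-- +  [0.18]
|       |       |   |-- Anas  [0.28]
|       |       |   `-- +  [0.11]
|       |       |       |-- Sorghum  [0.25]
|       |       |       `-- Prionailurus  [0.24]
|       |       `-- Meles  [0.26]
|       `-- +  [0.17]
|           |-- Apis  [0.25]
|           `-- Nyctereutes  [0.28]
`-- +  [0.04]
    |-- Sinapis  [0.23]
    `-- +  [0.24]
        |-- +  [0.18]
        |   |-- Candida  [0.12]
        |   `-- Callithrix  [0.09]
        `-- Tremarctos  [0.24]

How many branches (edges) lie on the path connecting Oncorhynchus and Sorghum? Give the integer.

9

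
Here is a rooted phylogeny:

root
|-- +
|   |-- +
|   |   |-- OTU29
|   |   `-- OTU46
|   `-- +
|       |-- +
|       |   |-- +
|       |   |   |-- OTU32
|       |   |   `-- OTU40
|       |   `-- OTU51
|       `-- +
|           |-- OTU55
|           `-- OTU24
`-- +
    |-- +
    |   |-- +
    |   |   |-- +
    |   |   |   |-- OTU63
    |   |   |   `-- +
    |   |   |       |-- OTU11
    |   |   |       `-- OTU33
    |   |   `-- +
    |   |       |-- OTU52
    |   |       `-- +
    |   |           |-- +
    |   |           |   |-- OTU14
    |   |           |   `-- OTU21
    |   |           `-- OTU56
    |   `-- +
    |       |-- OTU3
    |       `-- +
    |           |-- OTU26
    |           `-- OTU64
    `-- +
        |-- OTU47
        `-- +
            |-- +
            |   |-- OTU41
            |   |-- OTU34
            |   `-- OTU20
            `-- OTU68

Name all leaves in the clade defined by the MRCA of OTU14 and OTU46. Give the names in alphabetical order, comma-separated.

OTU11, OTU14, OTU20, OTU21, OTU24, OTU26, OTU29, OTU3, OTU32, OTU33, OTU34, OTU40, OTU41, OTU46, OTU47, OTU51, OTU52, OTU55, OTU56, OTU63, OTU64, OTU68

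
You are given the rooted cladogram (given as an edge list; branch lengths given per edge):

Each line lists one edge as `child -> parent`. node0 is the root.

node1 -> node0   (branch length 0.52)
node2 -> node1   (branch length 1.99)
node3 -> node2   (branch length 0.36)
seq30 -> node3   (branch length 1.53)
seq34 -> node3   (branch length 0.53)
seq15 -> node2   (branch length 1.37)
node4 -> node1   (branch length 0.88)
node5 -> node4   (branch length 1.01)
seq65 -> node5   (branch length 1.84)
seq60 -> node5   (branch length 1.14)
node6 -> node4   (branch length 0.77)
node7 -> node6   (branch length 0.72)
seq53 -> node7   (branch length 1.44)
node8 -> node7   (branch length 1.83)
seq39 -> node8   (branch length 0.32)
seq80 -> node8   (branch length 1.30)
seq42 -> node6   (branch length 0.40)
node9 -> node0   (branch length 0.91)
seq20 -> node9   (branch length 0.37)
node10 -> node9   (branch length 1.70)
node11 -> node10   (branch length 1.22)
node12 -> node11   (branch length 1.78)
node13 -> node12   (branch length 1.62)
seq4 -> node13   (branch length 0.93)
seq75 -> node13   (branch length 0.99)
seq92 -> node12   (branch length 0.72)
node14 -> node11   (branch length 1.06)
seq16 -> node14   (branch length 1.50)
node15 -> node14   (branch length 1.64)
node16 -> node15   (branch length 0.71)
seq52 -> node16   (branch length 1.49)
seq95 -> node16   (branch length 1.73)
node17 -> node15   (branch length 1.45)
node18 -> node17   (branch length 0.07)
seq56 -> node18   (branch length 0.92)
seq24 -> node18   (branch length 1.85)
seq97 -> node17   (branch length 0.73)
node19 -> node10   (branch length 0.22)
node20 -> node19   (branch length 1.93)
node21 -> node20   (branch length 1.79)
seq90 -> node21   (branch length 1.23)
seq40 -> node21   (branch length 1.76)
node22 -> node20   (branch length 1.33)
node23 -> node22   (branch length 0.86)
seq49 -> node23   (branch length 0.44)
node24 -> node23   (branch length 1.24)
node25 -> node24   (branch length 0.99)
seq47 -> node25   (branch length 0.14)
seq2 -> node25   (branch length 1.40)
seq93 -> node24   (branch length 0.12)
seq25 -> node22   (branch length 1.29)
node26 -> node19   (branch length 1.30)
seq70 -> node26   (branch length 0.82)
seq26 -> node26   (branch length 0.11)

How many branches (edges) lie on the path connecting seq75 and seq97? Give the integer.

7

The MRCA of seq75 and seq97 is the node subtending (((seq4,seq75),seq92),(seq16,((seq52,seq95),((seq56,seq24),seq97)))).
From seq75 up to that node: 3 branches. From seq97 up to the same node: 4 branches. Total: 3 + 4 = 7.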